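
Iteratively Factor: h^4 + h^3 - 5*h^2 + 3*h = (h)*(h^3 + h^2 - 5*h + 3) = h*(h - 1)*(h^2 + 2*h - 3) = h*(h - 1)*(h + 3)*(h - 1)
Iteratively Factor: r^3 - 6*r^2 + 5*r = (r - 1)*(r^2 - 5*r) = r*(r - 1)*(r - 5)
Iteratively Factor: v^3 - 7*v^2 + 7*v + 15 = (v - 5)*(v^2 - 2*v - 3) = (v - 5)*(v - 3)*(v + 1)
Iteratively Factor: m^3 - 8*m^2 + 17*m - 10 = (m - 1)*(m^2 - 7*m + 10) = (m - 2)*(m - 1)*(m - 5)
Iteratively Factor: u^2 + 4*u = (u)*(u + 4)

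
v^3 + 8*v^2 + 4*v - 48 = (v - 2)*(v + 4)*(v + 6)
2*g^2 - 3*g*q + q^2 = (-2*g + q)*(-g + q)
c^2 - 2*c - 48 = (c - 8)*(c + 6)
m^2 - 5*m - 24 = (m - 8)*(m + 3)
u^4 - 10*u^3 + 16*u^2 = u^2*(u - 8)*(u - 2)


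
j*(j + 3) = j^2 + 3*j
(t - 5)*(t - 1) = t^2 - 6*t + 5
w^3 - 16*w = w*(w - 4)*(w + 4)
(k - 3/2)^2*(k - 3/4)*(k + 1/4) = k^4 - 7*k^3/2 + 57*k^2/16 - 9*k/16 - 27/64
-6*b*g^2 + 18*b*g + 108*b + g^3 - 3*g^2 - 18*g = (-6*b + g)*(g - 6)*(g + 3)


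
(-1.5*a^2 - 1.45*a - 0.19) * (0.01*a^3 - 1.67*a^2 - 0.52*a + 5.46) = -0.015*a^5 + 2.4905*a^4 + 3.1996*a^3 - 7.1187*a^2 - 7.8182*a - 1.0374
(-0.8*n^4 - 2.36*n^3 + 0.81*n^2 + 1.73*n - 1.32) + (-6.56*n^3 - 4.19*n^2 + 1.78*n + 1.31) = -0.8*n^4 - 8.92*n^3 - 3.38*n^2 + 3.51*n - 0.01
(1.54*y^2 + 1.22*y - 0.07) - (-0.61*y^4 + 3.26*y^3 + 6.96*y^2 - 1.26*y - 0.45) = 0.61*y^4 - 3.26*y^3 - 5.42*y^2 + 2.48*y + 0.38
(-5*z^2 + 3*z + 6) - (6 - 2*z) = -5*z^2 + 5*z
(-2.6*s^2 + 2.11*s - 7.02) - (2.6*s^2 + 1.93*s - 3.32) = -5.2*s^2 + 0.18*s - 3.7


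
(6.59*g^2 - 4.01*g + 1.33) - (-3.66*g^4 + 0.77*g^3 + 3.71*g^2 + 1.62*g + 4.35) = 3.66*g^4 - 0.77*g^3 + 2.88*g^2 - 5.63*g - 3.02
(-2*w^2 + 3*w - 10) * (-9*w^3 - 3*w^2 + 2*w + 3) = 18*w^5 - 21*w^4 + 77*w^3 + 30*w^2 - 11*w - 30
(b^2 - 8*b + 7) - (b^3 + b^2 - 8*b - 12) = 19 - b^3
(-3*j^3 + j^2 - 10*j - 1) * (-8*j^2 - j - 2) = 24*j^5 - 5*j^4 + 85*j^3 + 16*j^2 + 21*j + 2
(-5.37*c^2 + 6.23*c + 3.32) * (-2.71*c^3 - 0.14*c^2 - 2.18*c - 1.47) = 14.5527*c^5 - 16.1315*c^4 + 1.8372*c^3 - 6.1523*c^2 - 16.3957*c - 4.8804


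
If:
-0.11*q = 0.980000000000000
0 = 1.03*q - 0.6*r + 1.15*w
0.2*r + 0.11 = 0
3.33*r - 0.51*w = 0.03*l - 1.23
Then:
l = -150.82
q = -8.91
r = -0.55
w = 7.69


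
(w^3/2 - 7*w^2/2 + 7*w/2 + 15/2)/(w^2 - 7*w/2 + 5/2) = (w^3 - 7*w^2 + 7*w + 15)/(2*w^2 - 7*w + 5)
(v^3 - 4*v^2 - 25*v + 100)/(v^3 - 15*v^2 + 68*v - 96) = (v^2 - 25)/(v^2 - 11*v + 24)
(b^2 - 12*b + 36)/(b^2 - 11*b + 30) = (b - 6)/(b - 5)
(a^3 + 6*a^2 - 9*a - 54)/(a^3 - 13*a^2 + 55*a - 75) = (a^2 + 9*a + 18)/(a^2 - 10*a + 25)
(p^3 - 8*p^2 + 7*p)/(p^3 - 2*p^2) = (p^2 - 8*p + 7)/(p*(p - 2))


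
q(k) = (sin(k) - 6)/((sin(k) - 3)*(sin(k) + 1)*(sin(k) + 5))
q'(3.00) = 0.31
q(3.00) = 0.35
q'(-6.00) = -0.23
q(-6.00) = 0.31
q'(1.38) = -0.01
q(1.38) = 0.21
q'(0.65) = -0.11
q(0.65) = 0.25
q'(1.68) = 0.01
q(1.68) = 0.21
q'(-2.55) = 1.84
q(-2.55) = 0.94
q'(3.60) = 1.24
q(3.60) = 0.74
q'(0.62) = -0.12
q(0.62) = 0.25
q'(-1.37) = -216.15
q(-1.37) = 21.71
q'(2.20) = 0.06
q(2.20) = 0.23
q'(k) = -(sin(k) - 6)*cos(k)/((sin(k) - 3)*(sin(k) + 1)*(sin(k) + 5)^2) - (sin(k) - 6)*cos(k)/((sin(k) - 3)*(sin(k) + 1)^2*(sin(k) + 5)) - (sin(k) - 6)*cos(k)/((sin(k) - 3)^2*(sin(k) + 1)*(sin(k) + 5)) + cos(k)/((sin(k) - 3)*(sin(k) + 1)*(sin(k) + 5))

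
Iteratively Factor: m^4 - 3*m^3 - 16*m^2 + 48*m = (m - 4)*(m^3 + m^2 - 12*m) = (m - 4)*(m + 4)*(m^2 - 3*m) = m*(m - 4)*(m + 4)*(m - 3)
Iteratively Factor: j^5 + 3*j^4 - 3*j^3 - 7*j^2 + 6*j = (j)*(j^4 + 3*j^3 - 3*j^2 - 7*j + 6) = j*(j - 1)*(j^3 + 4*j^2 + j - 6) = j*(j - 1)^2*(j^2 + 5*j + 6) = j*(j - 1)^2*(j + 2)*(j + 3)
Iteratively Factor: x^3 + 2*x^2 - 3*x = (x + 3)*(x^2 - x) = x*(x + 3)*(x - 1)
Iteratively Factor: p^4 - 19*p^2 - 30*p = (p + 3)*(p^3 - 3*p^2 - 10*p) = (p - 5)*(p + 3)*(p^2 + 2*p) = p*(p - 5)*(p + 3)*(p + 2)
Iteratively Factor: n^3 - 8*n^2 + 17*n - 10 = (n - 1)*(n^2 - 7*n + 10) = (n - 2)*(n - 1)*(n - 5)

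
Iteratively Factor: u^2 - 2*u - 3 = (u + 1)*(u - 3)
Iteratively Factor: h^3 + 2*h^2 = (h)*(h^2 + 2*h) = h*(h + 2)*(h)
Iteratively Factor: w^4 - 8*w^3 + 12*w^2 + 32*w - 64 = (w + 2)*(w^3 - 10*w^2 + 32*w - 32) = (w - 4)*(w + 2)*(w^2 - 6*w + 8) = (w - 4)^2*(w + 2)*(w - 2)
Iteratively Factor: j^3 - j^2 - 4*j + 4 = (j + 2)*(j^2 - 3*j + 2) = (j - 1)*(j + 2)*(j - 2)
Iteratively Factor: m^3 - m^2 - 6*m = (m - 3)*(m^2 + 2*m) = (m - 3)*(m + 2)*(m)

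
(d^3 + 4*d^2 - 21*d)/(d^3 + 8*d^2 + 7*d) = (d - 3)/(d + 1)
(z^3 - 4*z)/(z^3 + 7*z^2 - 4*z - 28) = z/(z + 7)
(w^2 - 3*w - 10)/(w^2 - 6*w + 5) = (w + 2)/(w - 1)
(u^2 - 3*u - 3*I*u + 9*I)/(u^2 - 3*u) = (u - 3*I)/u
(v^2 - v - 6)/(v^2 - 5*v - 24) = (-v^2 + v + 6)/(-v^2 + 5*v + 24)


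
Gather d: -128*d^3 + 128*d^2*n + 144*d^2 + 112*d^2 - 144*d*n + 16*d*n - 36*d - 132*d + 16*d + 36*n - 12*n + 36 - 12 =-128*d^3 + d^2*(128*n + 256) + d*(-128*n - 152) + 24*n + 24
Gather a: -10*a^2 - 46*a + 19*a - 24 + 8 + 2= -10*a^2 - 27*a - 14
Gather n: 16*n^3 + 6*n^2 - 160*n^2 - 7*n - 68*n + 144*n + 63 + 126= 16*n^3 - 154*n^2 + 69*n + 189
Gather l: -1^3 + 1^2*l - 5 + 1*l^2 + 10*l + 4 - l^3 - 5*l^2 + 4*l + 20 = -l^3 - 4*l^2 + 15*l + 18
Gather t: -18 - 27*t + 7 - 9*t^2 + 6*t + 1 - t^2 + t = -10*t^2 - 20*t - 10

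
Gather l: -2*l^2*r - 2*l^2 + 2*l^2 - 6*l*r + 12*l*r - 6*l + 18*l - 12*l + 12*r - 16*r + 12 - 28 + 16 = -2*l^2*r + 6*l*r - 4*r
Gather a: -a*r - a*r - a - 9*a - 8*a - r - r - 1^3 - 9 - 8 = a*(-2*r - 18) - 2*r - 18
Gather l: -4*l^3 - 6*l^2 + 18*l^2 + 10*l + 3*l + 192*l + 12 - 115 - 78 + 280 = -4*l^3 + 12*l^2 + 205*l + 99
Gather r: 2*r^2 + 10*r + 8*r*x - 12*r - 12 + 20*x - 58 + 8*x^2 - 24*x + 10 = 2*r^2 + r*(8*x - 2) + 8*x^2 - 4*x - 60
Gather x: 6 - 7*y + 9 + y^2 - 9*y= y^2 - 16*y + 15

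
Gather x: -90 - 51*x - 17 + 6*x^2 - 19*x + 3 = 6*x^2 - 70*x - 104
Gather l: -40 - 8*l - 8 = -8*l - 48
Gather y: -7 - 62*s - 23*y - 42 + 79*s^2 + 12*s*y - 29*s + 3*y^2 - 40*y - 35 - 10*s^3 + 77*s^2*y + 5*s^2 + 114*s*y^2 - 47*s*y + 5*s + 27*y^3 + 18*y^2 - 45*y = -10*s^3 + 84*s^2 - 86*s + 27*y^3 + y^2*(114*s + 21) + y*(77*s^2 - 35*s - 108) - 84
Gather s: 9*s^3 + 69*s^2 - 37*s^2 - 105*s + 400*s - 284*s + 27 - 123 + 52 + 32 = 9*s^3 + 32*s^2 + 11*s - 12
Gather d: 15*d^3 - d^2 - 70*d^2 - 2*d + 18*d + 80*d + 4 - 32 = 15*d^3 - 71*d^2 + 96*d - 28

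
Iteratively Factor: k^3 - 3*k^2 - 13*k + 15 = (k + 3)*(k^2 - 6*k + 5) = (k - 1)*(k + 3)*(k - 5)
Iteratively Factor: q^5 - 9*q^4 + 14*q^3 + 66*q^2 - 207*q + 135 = (q - 1)*(q^4 - 8*q^3 + 6*q^2 + 72*q - 135) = (q - 1)*(q + 3)*(q^3 - 11*q^2 + 39*q - 45) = (q - 5)*(q - 1)*(q + 3)*(q^2 - 6*q + 9) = (q - 5)*(q - 3)*(q - 1)*(q + 3)*(q - 3)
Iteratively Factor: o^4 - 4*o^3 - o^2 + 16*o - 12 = (o - 2)*(o^3 - 2*o^2 - 5*o + 6) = (o - 3)*(o - 2)*(o^2 + o - 2) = (o - 3)*(o - 2)*(o + 2)*(o - 1)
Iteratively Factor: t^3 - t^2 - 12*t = (t)*(t^2 - t - 12) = t*(t - 4)*(t + 3)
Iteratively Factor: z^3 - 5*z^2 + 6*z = (z - 2)*(z^2 - 3*z) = (z - 3)*(z - 2)*(z)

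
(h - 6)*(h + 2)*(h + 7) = h^3 + 3*h^2 - 40*h - 84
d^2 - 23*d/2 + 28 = (d - 8)*(d - 7/2)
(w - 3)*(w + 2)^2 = w^3 + w^2 - 8*w - 12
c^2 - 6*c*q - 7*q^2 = (c - 7*q)*(c + q)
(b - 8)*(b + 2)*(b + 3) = b^3 - 3*b^2 - 34*b - 48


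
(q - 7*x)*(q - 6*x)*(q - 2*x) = q^3 - 15*q^2*x + 68*q*x^2 - 84*x^3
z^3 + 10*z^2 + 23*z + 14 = (z + 1)*(z + 2)*(z + 7)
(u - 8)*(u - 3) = u^2 - 11*u + 24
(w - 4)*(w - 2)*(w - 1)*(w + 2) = w^4 - 5*w^3 + 20*w - 16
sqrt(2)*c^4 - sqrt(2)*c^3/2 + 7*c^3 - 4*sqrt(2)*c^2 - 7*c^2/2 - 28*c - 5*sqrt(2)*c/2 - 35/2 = (c - 5/2)*(c + 1)*(c + 7*sqrt(2)/2)*(sqrt(2)*c + sqrt(2))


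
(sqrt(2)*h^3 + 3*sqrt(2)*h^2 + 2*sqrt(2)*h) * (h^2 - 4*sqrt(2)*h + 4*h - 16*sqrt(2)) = sqrt(2)*h^5 - 8*h^4 + 7*sqrt(2)*h^4 - 56*h^3 + 14*sqrt(2)*h^3 - 112*h^2 + 8*sqrt(2)*h^2 - 64*h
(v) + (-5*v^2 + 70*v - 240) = -5*v^2 + 71*v - 240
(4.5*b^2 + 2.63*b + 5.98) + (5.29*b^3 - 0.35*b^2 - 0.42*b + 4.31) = 5.29*b^3 + 4.15*b^2 + 2.21*b + 10.29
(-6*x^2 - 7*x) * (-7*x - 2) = 42*x^3 + 61*x^2 + 14*x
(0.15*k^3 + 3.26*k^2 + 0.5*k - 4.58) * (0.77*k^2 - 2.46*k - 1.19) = 0.1155*k^5 + 2.1412*k^4 - 7.8131*k^3 - 8.636*k^2 + 10.6718*k + 5.4502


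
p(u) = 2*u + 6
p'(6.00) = 2.00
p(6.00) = 18.00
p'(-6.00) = 2.00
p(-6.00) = -6.00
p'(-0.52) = 2.00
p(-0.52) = 4.96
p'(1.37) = 2.00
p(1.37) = 8.74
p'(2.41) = 2.00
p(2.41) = 10.82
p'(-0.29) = 2.00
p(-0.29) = 5.42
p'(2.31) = 2.00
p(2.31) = 10.62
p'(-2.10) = 2.00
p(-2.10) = 1.80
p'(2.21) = 2.00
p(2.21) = 10.42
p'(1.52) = 2.00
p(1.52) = 9.04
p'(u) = 2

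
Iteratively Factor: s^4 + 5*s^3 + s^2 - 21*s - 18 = (s + 1)*(s^3 + 4*s^2 - 3*s - 18) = (s + 1)*(s + 3)*(s^2 + s - 6) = (s - 2)*(s + 1)*(s + 3)*(s + 3)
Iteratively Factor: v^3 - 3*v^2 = (v)*(v^2 - 3*v) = v*(v - 3)*(v)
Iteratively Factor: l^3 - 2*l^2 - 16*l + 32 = (l - 4)*(l^2 + 2*l - 8) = (l - 4)*(l + 4)*(l - 2)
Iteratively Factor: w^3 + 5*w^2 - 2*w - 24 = (w + 4)*(w^2 + w - 6) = (w - 2)*(w + 4)*(w + 3)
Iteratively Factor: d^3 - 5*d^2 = (d)*(d^2 - 5*d) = d^2*(d - 5)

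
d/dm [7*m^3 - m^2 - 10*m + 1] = 21*m^2 - 2*m - 10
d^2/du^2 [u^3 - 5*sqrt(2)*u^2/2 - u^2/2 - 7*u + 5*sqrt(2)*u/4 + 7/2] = 6*u - 5*sqrt(2) - 1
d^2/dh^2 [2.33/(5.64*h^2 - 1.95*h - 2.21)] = (148.232736*h^2 - 51.25068*h - 2.33*(11.28*h - 1.95)*(22.56*h - 3.9) - 58.084104)/(-5.64*h^2 + 1.95*h + 2.21)^3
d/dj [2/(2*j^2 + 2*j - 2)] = (-2*j - 1)/(j^2 + j - 1)^2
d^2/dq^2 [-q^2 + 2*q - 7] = -2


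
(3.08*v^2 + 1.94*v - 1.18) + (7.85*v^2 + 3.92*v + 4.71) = 10.93*v^2 + 5.86*v + 3.53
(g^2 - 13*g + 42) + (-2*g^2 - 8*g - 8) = -g^2 - 21*g + 34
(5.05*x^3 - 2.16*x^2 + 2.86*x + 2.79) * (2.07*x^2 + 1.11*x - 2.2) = 10.4535*x^5 + 1.1343*x^4 - 7.5874*x^3 + 13.7019*x^2 - 3.1951*x - 6.138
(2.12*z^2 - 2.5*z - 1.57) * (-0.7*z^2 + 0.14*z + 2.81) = -1.484*z^4 + 2.0468*z^3 + 6.7062*z^2 - 7.2448*z - 4.4117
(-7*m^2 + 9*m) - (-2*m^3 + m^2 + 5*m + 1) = 2*m^3 - 8*m^2 + 4*m - 1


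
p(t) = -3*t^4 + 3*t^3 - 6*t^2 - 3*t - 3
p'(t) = -12*t^3 + 9*t^2 - 12*t - 3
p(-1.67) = -52.03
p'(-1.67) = 98.03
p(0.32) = -4.51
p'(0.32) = -6.31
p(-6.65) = -6997.51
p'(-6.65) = 4003.76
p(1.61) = -31.02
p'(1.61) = -49.07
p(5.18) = -1922.49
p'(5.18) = -1491.57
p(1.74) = -38.08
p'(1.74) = -59.85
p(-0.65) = -4.94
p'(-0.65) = 11.90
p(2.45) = -110.34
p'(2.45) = -154.85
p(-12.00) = -68223.00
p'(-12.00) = 22173.00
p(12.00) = -57927.00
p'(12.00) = -19587.00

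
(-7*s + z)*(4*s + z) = -28*s^2 - 3*s*z + z^2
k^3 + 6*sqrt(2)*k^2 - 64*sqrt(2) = (k - 2*sqrt(2))*(k + 4*sqrt(2))^2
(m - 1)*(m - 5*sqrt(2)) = m^2 - 5*sqrt(2)*m - m + 5*sqrt(2)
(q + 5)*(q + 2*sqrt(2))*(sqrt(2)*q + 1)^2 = 2*q^4 + 6*sqrt(2)*q^3 + 10*q^3 + 9*q^2 + 30*sqrt(2)*q^2 + 2*sqrt(2)*q + 45*q + 10*sqrt(2)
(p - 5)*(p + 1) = p^2 - 4*p - 5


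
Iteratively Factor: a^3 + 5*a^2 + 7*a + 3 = (a + 1)*(a^2 + 4*a + 3) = (a + 1)^2*(a + 3)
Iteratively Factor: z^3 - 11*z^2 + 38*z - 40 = (z - 4)*(z^2 - 7*z + 10) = (z - 4)*(z - 2)*(z - 5)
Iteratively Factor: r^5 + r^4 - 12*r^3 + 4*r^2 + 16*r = (r - 2)*(r^4 + 3*r^3 - 6*r^2 - 8*r) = (r - 2)^2*(r^3 + 5*r^2 + 4*r) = r*(r - 2)^2*(r^2 + 5*r + 4) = r*(r - 2)^2*(r + 1)*(r + 4)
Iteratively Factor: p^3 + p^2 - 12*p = (p + 4)*(p^2 - 3*p) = (p - 3)*(p + 4)*(p)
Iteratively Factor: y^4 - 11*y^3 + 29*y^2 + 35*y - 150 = (y - 5)*(y^3 - 6*y^2 - y + 30) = (y - 5)^2*(y^2 - y - 6) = (y - 5)^2*(y - 3)*(y + 2)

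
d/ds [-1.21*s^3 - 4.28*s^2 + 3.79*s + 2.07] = -3.63*s^2 - 8.56*s + 3.79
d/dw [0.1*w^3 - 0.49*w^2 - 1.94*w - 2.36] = 0.3*w^2 - 0.98*w - 1.94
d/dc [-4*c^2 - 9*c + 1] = -8*c - 9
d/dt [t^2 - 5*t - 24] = 2*t - 5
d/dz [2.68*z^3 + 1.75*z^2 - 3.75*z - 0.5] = 8.04*z^2 + 3.5*z - 3.75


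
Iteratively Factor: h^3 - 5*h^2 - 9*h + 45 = (h - 5)*(h^2 - 9) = (h - 5)*(h + 3)*(h - 3)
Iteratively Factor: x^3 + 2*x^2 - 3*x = (x + 3)*(x^2 - x) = x*(x + 3)*(x - 1)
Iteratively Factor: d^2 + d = (d + 1)*(d)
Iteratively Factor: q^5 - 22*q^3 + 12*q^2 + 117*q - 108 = (q - 1)*(q^4 + q^3 - 21*q^2 - 9*q + 108) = (q - 1)*(q + 3)*(q^3 - 2*q^2 - 15*q + 36) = (q - 3)*(q - 1)*(q + 3)*(q^2 + q - 12) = (q - 3)^2*(q - 1)*(q + 3)*(q + 4)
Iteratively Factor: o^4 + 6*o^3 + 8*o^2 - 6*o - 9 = (o - 1)*(o^3 + 7*o^2 + 15*o + 9) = (o - 1)*(o + 1)*(o^2 + 6*o + 9) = (o - 1)*(o + 1)*(o + 3)*(o + 3)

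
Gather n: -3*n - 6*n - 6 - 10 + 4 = -9*n - 12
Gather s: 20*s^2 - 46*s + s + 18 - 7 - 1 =20*s^2 - 45*s + 10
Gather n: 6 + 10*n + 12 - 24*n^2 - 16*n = -24*n^2 - 6*n + 18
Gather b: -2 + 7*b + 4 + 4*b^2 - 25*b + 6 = 4*b^2 - 18*b + 8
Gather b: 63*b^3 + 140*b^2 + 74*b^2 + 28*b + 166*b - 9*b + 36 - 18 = 63*b^3 + 214*b^2 + 185*b + 18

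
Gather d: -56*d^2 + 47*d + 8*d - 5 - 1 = -56*d^2 + 55*d - 6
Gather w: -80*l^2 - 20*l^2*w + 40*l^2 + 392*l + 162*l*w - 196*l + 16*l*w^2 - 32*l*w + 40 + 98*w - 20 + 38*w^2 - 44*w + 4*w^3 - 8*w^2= -40*l^2 + 196*l + 4*w^3 + w^2*(16*l + 30) + w*(-20*l^2 + 130*l + 54) + 20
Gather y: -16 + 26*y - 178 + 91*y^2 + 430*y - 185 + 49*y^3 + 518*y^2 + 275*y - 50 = 49*y^3 + 609*y^2 + 731*y - 429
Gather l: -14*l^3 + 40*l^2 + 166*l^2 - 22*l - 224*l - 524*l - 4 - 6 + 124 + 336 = -14*l^3 + 206*l^2 - 770*l + 450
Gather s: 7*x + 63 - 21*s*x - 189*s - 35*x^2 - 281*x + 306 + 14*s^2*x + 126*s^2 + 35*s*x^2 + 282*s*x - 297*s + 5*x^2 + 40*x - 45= s^2*(14*x + 126) + s*(35*x^2 + 261*x - 486) - 30*x^2 - 234*x + 324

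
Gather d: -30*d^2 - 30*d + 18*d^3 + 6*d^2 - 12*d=18*d^3 - 24*d^2 - 42*d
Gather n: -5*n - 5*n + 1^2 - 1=-10*n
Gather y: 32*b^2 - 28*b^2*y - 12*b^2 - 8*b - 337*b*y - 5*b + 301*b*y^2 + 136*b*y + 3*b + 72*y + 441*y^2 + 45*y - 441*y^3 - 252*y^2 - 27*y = 20*b^2 - 10*b - 441*y^3 + y^2*(301*b + 189) + y*(-28*b^2 - 201*b + 90)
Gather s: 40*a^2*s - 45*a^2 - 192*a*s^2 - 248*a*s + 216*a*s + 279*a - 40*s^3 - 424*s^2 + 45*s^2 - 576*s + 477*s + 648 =-45*a^2 + 279*a - 40*s^3 + s^2*(-192*a - 379) + s*(40*a^2 - 32*a - 99) + 648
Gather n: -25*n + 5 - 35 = -25*n - 30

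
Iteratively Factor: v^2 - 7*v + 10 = (v - 2)*(v - 5)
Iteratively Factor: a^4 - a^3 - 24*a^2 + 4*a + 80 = (a + 4)*(a^3 - 5*a^2 - 4*a + 20) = (a - 5)*(a + 4)*(a^2 - 4) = (a - 5)*(a - 2)*(a + 4)*(a + 2)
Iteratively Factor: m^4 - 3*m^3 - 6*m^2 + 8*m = (m + 2)*(m^3 - 5*m^2 + 4*m) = (m - 1)*(m + 2)*(m^2 - 4*m) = m*(m - 1)*(m + 2)*(m - 4)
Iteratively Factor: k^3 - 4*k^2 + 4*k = (k - 2)*(k^2 - 2*k) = (k - 2)^2*(k)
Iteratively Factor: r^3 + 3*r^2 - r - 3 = (r + 3)*(r^2 - 1) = (r + 1)*(r + 3)*(r - 1)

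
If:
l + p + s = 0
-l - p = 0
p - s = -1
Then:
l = 1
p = -1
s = 0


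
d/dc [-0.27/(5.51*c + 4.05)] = 1.4877/(5.51*c + 4.05)^2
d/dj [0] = 0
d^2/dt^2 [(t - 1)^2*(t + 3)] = 6*t + 2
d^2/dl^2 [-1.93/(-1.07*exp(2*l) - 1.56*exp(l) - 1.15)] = (1.93*(2.14*exp(l) + 1.56)*(4.28*exp(l) + 3.12)*exp(l) - (8.2604*exp(l) + 3.0108)*(1.07*exp(2*l) + 1.56*exp(l) + 1.15))*exp(l)/(1.07*exp(2*l) + 1.56*exp(l) + 1.15)^3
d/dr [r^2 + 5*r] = 2*r + 5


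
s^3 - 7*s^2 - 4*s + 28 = (s - 7)*(s - 2)*(s + 2)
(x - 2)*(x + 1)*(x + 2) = x^3 + x^2 - 4*x - 4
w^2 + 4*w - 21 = (w - 3)*(w + 7)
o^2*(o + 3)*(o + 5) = o^4 + 8*o^3 + 15*o^2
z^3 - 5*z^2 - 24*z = z*(z - 8)*(z + 3)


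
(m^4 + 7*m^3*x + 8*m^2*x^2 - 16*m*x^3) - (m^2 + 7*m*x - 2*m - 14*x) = m^4 + 7*m^3*x + 8*m^2*x^2 - m^2 - 16*m*x^3 - 7*m*x + 2*m + 14*x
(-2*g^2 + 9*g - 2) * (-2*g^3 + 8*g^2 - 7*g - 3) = 4*g^5 - 34*g^4 + 90*g^3 - 73*g^2 - 13*g + 6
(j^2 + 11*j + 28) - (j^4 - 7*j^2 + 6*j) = -j^4 + 8*j^2 + 5*j + 28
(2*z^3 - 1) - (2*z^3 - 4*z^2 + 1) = 4*z^2 - 2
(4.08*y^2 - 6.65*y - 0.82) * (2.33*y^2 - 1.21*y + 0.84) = 9.5064*y^4 - 20.4313*y^3 + 9.5631*y^2 - 4.5938*y - 0.6888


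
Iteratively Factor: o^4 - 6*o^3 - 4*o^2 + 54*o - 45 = (o - 1)*(o^3 - 5*o^2 - 9*o + 45) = (o - 5)*(o - 1)*(o^2 - 9) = (o - 5)*(o - 1)*(o + 3)*(o - 3)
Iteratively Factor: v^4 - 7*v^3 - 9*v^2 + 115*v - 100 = (v - 1)*(v^3 - 6*v^2 - 15*v + 100) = (v - 1)*(v + 4)*(v^2 - 10*v + 25) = (v - 5)*(v - 1)*(v + 4)*(v - 5)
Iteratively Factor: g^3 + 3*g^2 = (g)*(g^2 + 3*g) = g^2*(g + 3)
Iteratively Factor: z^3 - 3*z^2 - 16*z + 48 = (z + 4)*(z^2 - 7*z + 12) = (z - 4)*(z + 4)*(z - 3)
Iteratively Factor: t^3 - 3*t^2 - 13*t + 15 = (t + 3)*(t^2 - 6*t + 5) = (t - 5)*(t + 3)*(t - 1)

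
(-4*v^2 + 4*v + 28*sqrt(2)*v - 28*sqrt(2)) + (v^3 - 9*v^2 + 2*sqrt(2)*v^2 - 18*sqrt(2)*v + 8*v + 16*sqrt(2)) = v^3 - 13*v^2 + 2*sqrt(2)*v^2 + 12*v + 10*sqrt(2)*v - 12*sqrt(2)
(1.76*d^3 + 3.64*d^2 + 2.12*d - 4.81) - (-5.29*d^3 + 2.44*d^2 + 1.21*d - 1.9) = 7.05*d^3 + 1.2*d^2 + 0.91*d - 2.91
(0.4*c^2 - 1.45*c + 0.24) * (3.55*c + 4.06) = 1.42*c^3 - 3.5235*c^2 - 5.035*c + 0.9744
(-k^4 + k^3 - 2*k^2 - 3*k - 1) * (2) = -2*k^4 + 2*k^3 - 4*k^2 - 6*k - 2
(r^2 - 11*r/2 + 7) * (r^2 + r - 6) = r^4 - 9*r^3/2 - 9*r^2/2 + 40*r - 42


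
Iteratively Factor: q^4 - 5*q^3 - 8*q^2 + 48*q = (q - 4)*(q^3 - q^2 - 12*q) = q*(q - 4)*(q^2 - q - 12) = q*(q - 4)*(q + 3)*(q - 4)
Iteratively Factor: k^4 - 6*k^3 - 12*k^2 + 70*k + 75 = (k + 3)*(k^3 - 9*k^2 + 15*k + 25) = (k + 1)*(k + 3)*(k^2 - 10*k + 25) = (k - 5)*(k + 1)*(k + 3)*(k - 5)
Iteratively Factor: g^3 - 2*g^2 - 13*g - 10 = (g - 5)*(g^2 + 3*g + 2) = (g - 5)*(g + 1)*(g + 2)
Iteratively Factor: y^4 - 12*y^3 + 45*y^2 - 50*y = (y - 5)*(y^3 - 7*y^2 + 10*y) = (y - 5)*(y - 2)*(y^2 - 5*y) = (y - 5)^2*(y - 2)*(y)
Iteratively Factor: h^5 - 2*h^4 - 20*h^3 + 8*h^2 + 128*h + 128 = (h + 2)*(h^4 - 4*h^3 - 12*h^2 + 32*h + 64) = (h + 2)^2*(h^3 - 6*h^2 + 32) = (h - 4)*(h + 2)^2*(h^2 - 2*h - 8) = (h - 4)^2*(h + 2)^2*(h + 2)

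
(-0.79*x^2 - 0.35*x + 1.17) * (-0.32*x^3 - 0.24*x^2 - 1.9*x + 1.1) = 0.2528*x^5 + 0.3016*x^4 + 1.2106*x^3 - 0.4848*x^2 - 2.608*x + 1.287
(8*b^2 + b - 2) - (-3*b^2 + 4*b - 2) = 11*b^2 - 3*b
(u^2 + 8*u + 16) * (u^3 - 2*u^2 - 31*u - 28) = u^5 + 6*u^4 - 31*u^3 - 308*u^2 - 720*u - 448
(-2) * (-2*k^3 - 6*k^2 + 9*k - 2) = 4*k^3 + 12*k^2 - 18*k + 4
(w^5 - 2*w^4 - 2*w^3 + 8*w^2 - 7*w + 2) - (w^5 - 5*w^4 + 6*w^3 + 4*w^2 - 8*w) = 3*w^4 - 8*w^3 + 4*w^2 + w + 2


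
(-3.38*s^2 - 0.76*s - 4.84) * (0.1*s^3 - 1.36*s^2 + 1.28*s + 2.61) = -0.338*s^5 + 4.5208*s^4 - 3.7768*s^3 - 3.2122*s^2 - 8.1788*s - 12.6324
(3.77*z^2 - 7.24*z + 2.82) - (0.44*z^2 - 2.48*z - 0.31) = 3.33*z^2 - 4.76*z + 3.13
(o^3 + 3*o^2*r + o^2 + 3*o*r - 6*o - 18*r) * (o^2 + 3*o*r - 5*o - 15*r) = o^5 + 6*o^4*r - 4*o^4 + 9*o^3*r^2 - 24*o^3*r - 11*o^3 - 36*o^2*r^2 - 66*o^2*r + 30*o^2 - 99*o*r^2 + 180*o*r + 270*r^2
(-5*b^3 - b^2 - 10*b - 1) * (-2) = 10*b^3 + 2*b^2 + 20*b + 2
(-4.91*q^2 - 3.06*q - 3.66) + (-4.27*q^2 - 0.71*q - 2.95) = -9.18*q^2 - 3.77*q - 6.61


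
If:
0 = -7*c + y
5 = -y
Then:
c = -5/7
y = -5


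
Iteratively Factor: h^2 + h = (h + 1)*(h)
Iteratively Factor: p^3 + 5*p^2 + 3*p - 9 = (p + 3)*(p^2 + 2*p - 3) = (p - 1)*(p + 3)*(p + 3)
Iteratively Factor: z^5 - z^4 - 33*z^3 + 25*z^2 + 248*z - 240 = (z + 4)*(z^4 - 5*z^3 - 13*z^2 + 77*z - 60) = (z - 5)*(z + 4)*(z^3 - 13*z + 12) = (z - 5)*(z - 3)*(z + 4)*(z^2 + 3*z - 4) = (z - 5)*(z - 3)*(z - 1)*(z + 4)*(z + 4)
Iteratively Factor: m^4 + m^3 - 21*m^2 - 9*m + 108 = (m - 3)*(m^3 + 4*m^2 - 9*m - 36) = (m - 3)^2*(m^2 + 7*m + 12) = (m - 3)^2*(m + 3)*(m + 4)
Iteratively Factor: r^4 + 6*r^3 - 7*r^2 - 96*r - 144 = (r - 4)*(r^3 + 10*r^2 + 33*r + 36) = (r - 4)*(r + 3)*(r^2 + 7*r + 12) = (r - 4)*(r + 3)*(r + 4)*(r + 3)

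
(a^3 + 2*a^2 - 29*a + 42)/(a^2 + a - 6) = (a^2 + 4*a - 21)/(a + 3)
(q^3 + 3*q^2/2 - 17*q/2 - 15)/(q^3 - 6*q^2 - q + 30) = (q + 5/2)/(q - 5)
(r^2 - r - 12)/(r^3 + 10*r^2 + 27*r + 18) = (r - 4)/(r^2 + 7*r + 6)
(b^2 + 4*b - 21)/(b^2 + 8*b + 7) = (b - 3)/(b + 1)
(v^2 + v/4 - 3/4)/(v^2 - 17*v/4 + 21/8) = 2*(v + 1)/(2*v - 7)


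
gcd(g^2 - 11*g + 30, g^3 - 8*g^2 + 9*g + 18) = g - 6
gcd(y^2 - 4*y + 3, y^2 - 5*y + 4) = y - 1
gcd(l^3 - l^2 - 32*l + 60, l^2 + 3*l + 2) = 1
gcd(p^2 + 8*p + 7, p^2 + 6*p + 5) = p + 1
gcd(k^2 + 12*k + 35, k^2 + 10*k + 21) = k + 7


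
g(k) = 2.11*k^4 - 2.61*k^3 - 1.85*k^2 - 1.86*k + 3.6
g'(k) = 8.44*k^3 - 7.83*k^2 - 3.7*k - 1.86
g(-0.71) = 5.46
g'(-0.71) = -6.20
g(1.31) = -1.66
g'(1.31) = -1.17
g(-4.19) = 821.24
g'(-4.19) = -744.67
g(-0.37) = 4.21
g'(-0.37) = -1.99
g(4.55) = 615.32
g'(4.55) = 614.22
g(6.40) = 2771.72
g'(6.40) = 1866.24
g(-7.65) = 8304.56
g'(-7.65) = -4210.35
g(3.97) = 327.89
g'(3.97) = 388.14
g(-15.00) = 115242.75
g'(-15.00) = -30193.11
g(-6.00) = 3246.48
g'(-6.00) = -2084.58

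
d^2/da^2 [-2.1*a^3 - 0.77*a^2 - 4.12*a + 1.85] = -12.6*a - 1.54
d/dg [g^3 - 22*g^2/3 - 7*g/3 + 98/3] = 3*g^2 - 44*g/3 - 7/3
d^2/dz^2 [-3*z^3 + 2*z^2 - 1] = 4 - 18*z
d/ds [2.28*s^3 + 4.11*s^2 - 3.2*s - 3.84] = 6.84*s^2 + 8.22*s - 3.2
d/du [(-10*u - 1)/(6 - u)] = -61/(u - 6)^2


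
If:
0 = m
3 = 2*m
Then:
No Solution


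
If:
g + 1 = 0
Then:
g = -1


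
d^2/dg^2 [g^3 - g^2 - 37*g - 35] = 6*g - 2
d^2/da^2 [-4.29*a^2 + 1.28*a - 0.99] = -8.58000000000000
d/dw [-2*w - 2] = -2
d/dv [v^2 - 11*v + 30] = 2*v - 11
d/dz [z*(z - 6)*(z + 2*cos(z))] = -z*(z - 6)*(2*sin(z) - 1) + z*(z + 2*cos(z)) + (z - 6)*(z + 2*cos(z))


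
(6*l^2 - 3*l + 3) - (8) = 6*l^2 - 3*l - 5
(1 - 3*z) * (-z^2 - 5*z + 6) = 3*z^3 + 14*z^2 - 23*z + 6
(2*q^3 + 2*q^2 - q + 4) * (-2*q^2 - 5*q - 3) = -4*q^5 - 14*q^4 - 14*q^3 - 9*q^2 - 17*q - 12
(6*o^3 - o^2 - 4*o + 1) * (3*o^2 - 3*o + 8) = 18*o^5 - 21*o^4 + 39*o^3 + 7*o^2 - 35*o + 8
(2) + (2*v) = 2*v + 2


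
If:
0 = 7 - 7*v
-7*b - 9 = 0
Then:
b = -9/7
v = 1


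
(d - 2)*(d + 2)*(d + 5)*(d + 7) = d^4 + 12*d^3 + 31*d^2 - 48*d - 140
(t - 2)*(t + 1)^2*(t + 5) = t^4 + 5*t^3 - 3*t^2 - 17*t - 10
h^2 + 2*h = h*(h + 2)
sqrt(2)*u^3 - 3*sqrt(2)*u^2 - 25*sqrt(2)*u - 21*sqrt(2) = (u - 7)*(u + 3)*(sqrt(2)*u + sqrt(2))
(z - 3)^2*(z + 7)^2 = z^4 + 8*z^3 - 26*z^2 - 168*z + 441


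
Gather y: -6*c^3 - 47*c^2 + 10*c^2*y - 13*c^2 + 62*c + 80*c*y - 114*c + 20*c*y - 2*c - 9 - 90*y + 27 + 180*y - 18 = -6*c^3 - 60*c^2 - 54*c + y*(10*c^2 + 100*c + 90)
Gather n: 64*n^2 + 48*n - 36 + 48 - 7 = 64*n^2 + 48*n + 5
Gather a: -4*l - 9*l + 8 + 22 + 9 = 39 - 13*l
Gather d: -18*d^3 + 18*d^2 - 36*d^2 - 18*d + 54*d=-18*d^3 - 18*d^2 + 36*d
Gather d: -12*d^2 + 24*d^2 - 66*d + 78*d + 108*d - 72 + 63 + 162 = 12*d^2 + 120*d + 153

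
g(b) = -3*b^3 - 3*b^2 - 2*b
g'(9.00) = -785.00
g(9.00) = -2448.00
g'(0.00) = -2.00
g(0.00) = 0.00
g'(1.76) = -40.44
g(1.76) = -29.17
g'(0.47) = -6.81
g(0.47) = -1.91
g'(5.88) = -348.45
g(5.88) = -725.38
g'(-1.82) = -20.89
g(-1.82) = 11.79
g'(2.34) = -65.32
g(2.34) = -59.55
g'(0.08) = -2.54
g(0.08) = -0.18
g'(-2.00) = -26.00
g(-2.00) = 16.00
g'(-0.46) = -1.14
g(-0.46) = 0.58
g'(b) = -9*b^2 - 6*b - 2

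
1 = 1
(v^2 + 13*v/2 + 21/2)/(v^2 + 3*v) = (v + 7/2)/v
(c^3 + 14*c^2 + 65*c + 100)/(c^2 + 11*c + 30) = (c^2 + 9*c + 20)/(c + 6)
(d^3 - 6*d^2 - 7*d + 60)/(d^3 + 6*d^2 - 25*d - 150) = (d^2 - d - 12)/(d^2 + 11*d + 30)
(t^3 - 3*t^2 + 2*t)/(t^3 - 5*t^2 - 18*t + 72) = t*(t^2 - 3*t + 2)/(t^3 - 5*t^2 - 18*t + 72)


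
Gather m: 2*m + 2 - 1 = 2*m + 1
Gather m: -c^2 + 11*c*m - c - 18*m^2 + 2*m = -c^2 - c - 18*m^2 + m*(11*c + 2)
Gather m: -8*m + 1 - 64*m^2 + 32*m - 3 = -64*m^2 + 24*m - 2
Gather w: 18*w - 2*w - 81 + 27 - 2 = 16*w - 56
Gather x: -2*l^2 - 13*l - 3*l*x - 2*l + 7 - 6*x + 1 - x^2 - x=-2*l^2 - 15*l - x^2 + x*(-3*l - 7) + 8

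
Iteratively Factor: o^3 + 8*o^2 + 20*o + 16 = (o + 4)*(o^2 + 4*o + 4) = (o + 2)*(o + 4)*(o + 2)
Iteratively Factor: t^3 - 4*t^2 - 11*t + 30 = (t + 3)*(t^2 - 7*t + 10) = (t - 2)*(t + 3)*(t - 5)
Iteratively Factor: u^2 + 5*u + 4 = (u + 4)*(u + 1)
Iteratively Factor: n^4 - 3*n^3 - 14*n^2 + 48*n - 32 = (n - 4)*(n^3 + n^2 - 10*n + 8) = (n - 4)*(n - 1)*(n^2 + 2*n - 8) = (n - 4)*(n - 1)*(n + 4)*(n - 2)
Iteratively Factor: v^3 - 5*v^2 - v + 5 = (v + 1)*(v^2 - 6*v + 5) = (v - 5)*(v + 1)*(v - 1)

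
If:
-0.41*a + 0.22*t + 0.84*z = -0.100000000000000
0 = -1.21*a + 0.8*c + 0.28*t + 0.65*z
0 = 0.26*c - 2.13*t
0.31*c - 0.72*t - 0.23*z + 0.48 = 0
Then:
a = -3.79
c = -4.07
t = -0.50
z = -1.84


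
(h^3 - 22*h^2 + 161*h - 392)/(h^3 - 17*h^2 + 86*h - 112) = (h - 7)/(h - 2)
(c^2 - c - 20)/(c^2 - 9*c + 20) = (c + 4)/(c - 4)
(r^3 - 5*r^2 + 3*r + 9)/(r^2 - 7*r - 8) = (r^2 - 6*r + 9)/(r - 8)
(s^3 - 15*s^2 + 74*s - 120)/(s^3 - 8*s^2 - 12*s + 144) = (s^2 - 9*s + 20)/(s^2 - 2*s - 24)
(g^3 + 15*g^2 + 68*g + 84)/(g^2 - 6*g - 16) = (g^2 + 13*g + 42)/(g - 8)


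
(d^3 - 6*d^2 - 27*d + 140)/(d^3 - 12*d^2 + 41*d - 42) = (d^2 + d - 20)/(d^2 - 5*d + 6)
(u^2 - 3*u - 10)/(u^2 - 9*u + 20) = (u + 2)/(u - 4)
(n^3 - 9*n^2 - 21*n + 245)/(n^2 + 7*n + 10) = (n^2 - 14*n + 49)/(n + 2)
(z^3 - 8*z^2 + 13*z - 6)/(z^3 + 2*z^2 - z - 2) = (z^2 - 7*z + 6)/(z^2 + 3*z + 2)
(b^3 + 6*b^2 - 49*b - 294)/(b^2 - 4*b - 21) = (b^2 + 13*b + 42)/(b + 3)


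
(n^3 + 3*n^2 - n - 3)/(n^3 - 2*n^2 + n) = (n^2 + 4*n + 3)/(n*(n - 1))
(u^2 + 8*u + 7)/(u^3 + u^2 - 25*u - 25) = (u + 7)/(u^2 - 25)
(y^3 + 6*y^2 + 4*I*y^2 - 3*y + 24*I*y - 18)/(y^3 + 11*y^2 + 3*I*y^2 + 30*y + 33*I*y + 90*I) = (y + I)/(y + 5)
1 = 1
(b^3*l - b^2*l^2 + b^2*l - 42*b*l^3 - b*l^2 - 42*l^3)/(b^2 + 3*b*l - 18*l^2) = l*(b^2 - 7*b*l + b - 7*l)/(b - 3*l)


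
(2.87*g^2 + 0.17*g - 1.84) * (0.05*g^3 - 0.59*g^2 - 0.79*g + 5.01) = 0.1435*g^5 - 1.6848*g^4 - 2.4596*g^3 + 15.33*g^2 + 2.3053*g - 9.2184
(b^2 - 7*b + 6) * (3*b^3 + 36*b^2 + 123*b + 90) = 3*b^5 + 15*b^4 - 111*b^3 - 555*b^2 + 108*b + 540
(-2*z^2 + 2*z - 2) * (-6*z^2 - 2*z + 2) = 12*z^4 - 8*z^3 + 4*z^2 + 8*z - 4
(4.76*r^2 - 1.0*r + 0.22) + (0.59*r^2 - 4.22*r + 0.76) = 5.35*r^2 - 5.22*r + 0.98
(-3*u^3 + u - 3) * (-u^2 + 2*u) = 3*u^5 - 6*u^4 - u^3 + 5*u^2 - 6*u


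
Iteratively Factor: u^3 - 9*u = (u)*(u^2 - 9) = u*(u + 3)*(u - 3)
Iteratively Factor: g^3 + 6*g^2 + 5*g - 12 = (g + 3)*(g^2 + 3*g - 4) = (g + 3)*(g + 4)*(g - 1)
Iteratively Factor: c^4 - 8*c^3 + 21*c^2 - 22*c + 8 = (c - 4)*(c^3 - 4*c^2 + 5*c - 2) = (c - 4)*(c - 1)*(c^2 - 3*c + 2) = (c - 4)*(c - 1)^2*(c - 2)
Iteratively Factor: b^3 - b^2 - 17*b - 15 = (b - 5)*(b^2 + 4*b + 3) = (b - 5)*(b + 3)*(b + 1)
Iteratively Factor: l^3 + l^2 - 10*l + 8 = (l + 4)*(l^2 - 3*l + 2) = (l - 2)*(l + 4)*(l - 1)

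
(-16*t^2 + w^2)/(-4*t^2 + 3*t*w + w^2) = (4*t - w)/(t - w)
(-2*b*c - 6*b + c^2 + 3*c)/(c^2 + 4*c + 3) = (-2*b + c)/(c + 1)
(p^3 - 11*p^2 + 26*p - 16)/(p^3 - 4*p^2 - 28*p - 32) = (p^2 - 3*p + 2)/(p^2 + 4*p + 4)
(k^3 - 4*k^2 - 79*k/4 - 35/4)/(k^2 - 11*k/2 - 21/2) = (4*k^2 + 12*k + 5)/(2*(2*k + 3))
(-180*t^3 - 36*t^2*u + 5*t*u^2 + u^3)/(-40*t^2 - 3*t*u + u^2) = (36*t^2 - u^2)/(8*t - u)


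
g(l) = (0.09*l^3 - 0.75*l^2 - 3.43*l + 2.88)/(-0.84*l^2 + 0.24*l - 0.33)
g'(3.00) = -0.33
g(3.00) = 1.64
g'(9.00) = -0.15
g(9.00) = 0.35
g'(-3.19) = -0.62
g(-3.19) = -0.34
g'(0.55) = 11.85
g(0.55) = -1.73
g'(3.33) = -0.31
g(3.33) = 1.53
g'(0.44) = 14.54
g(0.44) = -3.19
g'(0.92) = 3.96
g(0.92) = 1.02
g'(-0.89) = -4.71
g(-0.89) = -4.36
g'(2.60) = -0.33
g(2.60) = 1.77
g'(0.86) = 4.84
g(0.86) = 0.76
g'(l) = (1.68*l - 0.24)*(0.09*l^3 - 0.75*l^2 - 3.43*l + 2.88)/(-0.84*l^2 + 0.24*l - 0.33)^2 + (0.27*l^2 - 1.5*l - 3.43)/(-0.84*l^2 + 0.24*l - 0.33) = (-0.0756*l^4 + 0.0431999999999999*l^3 - 3.1503*l^2 + 5.3334*l + 0.4407)/(0.7056*l^4 - 0.4032*l^3 + 0.612*l^2 - 0.1584*l + 0.1089)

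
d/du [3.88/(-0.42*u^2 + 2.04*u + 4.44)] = (3.2592*u - 7.9152)/(-0.42*u^2 + 2.04*u + 4.44)^2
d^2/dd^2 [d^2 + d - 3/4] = 2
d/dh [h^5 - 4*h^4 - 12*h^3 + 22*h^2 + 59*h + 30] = 5*h^4 - 16*h^3 - 36*h^2 + 44*h + 59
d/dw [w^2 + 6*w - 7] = 2*w + 6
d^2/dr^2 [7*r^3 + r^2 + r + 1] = 42*r + 2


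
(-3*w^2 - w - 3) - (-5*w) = -3*w^2 + 4*w - 3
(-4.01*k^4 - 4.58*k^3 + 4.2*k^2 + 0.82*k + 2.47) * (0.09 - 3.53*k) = 14.1553*k^5 + 15.8065*k^4 - 15.2382*k^3 - 2.5166*k^2 - 8.6453*k + 0.2223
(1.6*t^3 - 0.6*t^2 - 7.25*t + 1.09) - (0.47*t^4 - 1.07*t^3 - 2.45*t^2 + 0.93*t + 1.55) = -0.47*t^4 + 2.67*t^3 + 1.85*t^2 - 8.18*t - 0.46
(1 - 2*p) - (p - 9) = 10 - 3*p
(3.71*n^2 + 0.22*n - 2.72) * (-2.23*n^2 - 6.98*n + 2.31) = -8.2733*n^4 - 26.3864*n^3 + 13.1001*n^2 + 19.4938*n - 6.2832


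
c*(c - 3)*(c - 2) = c^3 - 5*c^2 + 6*c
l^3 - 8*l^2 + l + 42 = (l - 7)*(l - 3)*(l + 2)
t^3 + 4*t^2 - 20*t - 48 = (t - 4)*(t + 2)*(t + 6)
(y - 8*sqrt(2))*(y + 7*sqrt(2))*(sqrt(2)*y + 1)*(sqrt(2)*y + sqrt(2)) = 2*y^4 - sqrt(2)*y^3 + 2*y^3 - 226*y^2 - sqrt(2)*y^2 - 226*y - 112*sqrt(2)*y - 112*sqrt(2)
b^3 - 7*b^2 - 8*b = b*(b - 8)*(b + 1)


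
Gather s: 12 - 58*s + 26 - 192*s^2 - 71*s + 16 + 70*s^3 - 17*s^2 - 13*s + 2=70*s^3 - 209*s^2 - 142*s + 56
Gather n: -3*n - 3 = -3*n - 3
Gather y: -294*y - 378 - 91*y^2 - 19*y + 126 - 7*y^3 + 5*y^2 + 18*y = -7*y^3 - 86*y^2 - 295*y - 252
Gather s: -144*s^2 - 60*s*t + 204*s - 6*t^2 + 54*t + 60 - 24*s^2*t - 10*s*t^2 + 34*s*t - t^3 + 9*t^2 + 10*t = s^2*(-24*t - 144) + s*(-10*t^2 - 26*t + 204) - t^3 + 3*t^2 + 64*t + 60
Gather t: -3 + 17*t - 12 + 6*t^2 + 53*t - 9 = 6*t^2 + 70*t - 24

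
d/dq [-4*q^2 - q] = -8*q - 1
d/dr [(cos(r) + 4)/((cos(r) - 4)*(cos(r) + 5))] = (cos(r)^2 + 8*cos(r) + 24)*sin(r)/((cos(r) - 4)^2*(cos(r) + 5)^2)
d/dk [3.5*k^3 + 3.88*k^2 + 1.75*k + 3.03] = 10.5*k^2 + 7.76*k + 1.75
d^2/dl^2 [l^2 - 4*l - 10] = 2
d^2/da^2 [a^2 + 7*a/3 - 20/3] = 2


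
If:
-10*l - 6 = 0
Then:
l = -3/5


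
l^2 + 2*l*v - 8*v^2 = (l - 2*v)*(l + 4*v)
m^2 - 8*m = m*(m - 8)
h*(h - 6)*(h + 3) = h^3 - 3*h^2 - 18*h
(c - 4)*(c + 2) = c^2 - 2*c - 8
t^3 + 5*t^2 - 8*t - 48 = (t - 3)*(t + 4)^2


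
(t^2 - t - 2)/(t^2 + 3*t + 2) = (t - 2)/(t + 2)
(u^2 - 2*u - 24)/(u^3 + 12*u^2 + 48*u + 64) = (u - 6)/(u^2 + 8*u + 16)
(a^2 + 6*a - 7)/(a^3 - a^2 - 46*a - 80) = (-a^2 - 6*a + 7)/(-a^3 + a^2 + 46*a + 80)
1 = 1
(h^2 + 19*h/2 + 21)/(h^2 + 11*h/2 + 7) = (h + 6)/(h + 2)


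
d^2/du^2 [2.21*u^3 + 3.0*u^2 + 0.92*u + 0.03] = 13.26*u + 6.0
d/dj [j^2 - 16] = 2*j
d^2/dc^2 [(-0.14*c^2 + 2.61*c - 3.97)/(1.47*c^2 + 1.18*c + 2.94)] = (11.765586*c^3 - 47.842326*c^2 - 108.99756*c + 2.73000400000001)/(3.176523*c^6 + 7.649586*c^5 + 25.199622*c^4 + 32.241376*c^3 + 50.399244*c^2 + 30.598344*c + 25.412184)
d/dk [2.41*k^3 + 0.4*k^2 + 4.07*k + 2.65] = 7.23*k^2 + 0.8*k + 4.07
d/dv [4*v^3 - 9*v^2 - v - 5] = 12*v^2 - 18*v - 1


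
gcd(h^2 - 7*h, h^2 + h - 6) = 1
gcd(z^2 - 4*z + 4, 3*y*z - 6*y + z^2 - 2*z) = z - 2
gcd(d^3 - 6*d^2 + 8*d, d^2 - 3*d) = d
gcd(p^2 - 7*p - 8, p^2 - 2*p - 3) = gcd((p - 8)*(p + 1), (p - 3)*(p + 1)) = p + 1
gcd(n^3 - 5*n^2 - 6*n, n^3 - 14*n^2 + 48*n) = n^2 - 6*n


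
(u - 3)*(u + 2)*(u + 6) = u^3 + 5*u^2 - 12*u - 36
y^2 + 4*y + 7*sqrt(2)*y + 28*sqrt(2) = (y + 4)*(y + 7*sqrt(2))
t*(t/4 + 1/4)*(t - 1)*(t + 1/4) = t^4/4 + t^3/16 - t^2/4 - t/16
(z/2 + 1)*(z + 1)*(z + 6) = z^3/2 + 9*z^2/2 + 10*z + 6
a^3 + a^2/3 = a^2*(a + 1/3)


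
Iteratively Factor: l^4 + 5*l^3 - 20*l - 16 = (l + 1)*(l^3 + 4*l^2 - 4*l - 16) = (l + 1)*(l + 4)*(l^2 - 4) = (l + 1)*(l + 2)*(l + 4)*(l - 2)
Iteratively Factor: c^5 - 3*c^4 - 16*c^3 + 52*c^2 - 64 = (c + 1)*(c^4 - 4*c^3 - 12*c^2 + 64*c - 64) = (c - 2)*(c + 1)*(c^3 - 2*c^2 - 16*c + 32) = (c - 2)*(c + 1)*(c + 4)*(c^2 - 6*c + 8) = (c - 2)^2*(c + 1)*(c + 4)*(c - 4)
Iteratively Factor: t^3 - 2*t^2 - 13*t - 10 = (t - 5)*(t^2 + 3*t + 2) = (t - 5)*(t + 1)*(t + 2)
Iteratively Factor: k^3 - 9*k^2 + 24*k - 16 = (k - 1)*(k^2 - 8*k + 16) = (k - 4)*(k - 1)*(k - 4)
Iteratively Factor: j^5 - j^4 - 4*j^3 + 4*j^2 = (j - 2)*(j^4 + j^3 - 2*j^2) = (j - 2)*(j - 1)*(j^3 + 2*j^2) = j*(j - 2)*(j - 1)*(j^2 + 2*j) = j*(j - 2)*(j - 1)*(j + 2)*(j)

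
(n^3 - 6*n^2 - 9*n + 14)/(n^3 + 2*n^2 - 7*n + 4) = (n^2 - 5*n - 14)/(n^2 + 3*n - 4)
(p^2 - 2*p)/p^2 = (p - 2)/p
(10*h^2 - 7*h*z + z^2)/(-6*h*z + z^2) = (-10*h^2 + 7*h*z - z^2)/(z*(6*h - z))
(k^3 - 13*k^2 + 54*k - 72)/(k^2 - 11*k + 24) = (k^2 - 10*k + 24)/(k - 8)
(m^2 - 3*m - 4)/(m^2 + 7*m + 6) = (m - 4)/(m + 6)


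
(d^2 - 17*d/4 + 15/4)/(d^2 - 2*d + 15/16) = 4*(d - 3)/(4*d - 3)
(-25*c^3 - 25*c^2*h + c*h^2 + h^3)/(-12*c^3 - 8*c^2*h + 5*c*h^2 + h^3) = (25*c^2 - h^2)/(12*c^2 - 4*c*h - h^2)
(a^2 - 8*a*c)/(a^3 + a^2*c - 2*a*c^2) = (a - 8*c)/(a^2 + a*c - 2*c^2)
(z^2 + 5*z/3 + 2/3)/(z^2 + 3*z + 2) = (z + 2/3)/(z + 2)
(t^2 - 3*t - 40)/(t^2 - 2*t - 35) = (t - 8)/(t - 7)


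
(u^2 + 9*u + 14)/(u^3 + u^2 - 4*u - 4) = (u + 7)/(u^2 - u - 2)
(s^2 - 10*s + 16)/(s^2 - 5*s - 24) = (s - 2)/(s + 3)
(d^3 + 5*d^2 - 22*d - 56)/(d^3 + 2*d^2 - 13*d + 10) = (d^3 + 5*d^2 - 22*d - 56)/(d^3 + 2*d^2 - 13*d + 10)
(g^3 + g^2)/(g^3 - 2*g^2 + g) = g*(g + 1)/(g^2 - 2*g + 1)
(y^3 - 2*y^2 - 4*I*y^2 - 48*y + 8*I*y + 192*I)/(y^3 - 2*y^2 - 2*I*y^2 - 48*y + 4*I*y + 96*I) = (y - 4*I)/(y - 2*I)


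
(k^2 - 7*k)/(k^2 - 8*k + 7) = k/(k - 1)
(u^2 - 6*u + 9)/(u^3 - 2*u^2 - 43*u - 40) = (-u^2 + 6*u - 9)/(-u^3 + 2*u^2 + 43*u + 40)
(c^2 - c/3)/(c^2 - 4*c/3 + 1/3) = c/(c - 1)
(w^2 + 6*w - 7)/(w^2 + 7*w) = (w - 1)/w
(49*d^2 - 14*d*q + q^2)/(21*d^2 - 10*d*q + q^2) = (-7*d + q)/(-3*d + q)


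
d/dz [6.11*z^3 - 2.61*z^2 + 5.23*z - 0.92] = 18.33*z^2 - 5.22*z + 5.23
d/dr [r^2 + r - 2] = 2*r + 1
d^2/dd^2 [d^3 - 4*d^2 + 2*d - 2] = 6*d - 8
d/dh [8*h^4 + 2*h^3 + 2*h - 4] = 32*h^3 + 6*h^2 + 2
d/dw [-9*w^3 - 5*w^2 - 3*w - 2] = -27*w^2 - 10*w - 3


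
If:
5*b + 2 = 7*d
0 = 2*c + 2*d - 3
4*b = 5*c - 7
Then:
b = -13/106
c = 69/53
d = 21/106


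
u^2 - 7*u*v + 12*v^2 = (u - 4*v)*(u - 3*v)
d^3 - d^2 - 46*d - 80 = (d - 8)*(d + 2)*(d + 5)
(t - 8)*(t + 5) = t^2 - 3*t - 40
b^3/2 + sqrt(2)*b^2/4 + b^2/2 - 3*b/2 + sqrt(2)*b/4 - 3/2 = (b/2 + 1/2)*(b - sqrt(2))*(b + 3*sqrt(2)/2)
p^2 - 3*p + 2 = (p - 2)*(p - 1)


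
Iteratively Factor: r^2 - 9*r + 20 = (r - 4)*(r - 5)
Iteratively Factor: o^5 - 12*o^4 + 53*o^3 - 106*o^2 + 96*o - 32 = (o - 1)*(o^4 - 11*o^3 + 42*o^2 - 64*o + 32) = (o - 4)*(o - 1)*(o^3 - 7*o^2 + 14*o - 8) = (o - 4)^2*(o - 1)*(o^2 - 3*o + 2) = (o - 4)^2*(o - 2)*(o - 1)*(o - 1)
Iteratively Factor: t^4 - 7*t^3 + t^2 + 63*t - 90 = (t + 3)*(t^3 - 10*t^2 + 31*t - 30) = (t - 2)*(t + 3)*(t^2 - 8*t + 15) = (t - 5)*(t - 2)*(t + 3)*(t - 3)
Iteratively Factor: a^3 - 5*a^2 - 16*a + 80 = (a - 4)*(a^2 - a - 20) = (a - 4)*(a + 4)*(a - 5)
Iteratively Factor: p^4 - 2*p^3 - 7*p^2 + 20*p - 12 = (p - 2)*(p^3 - 7*p + 6) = (p - 2)*(p - 1)*(p^2 + p - 6) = (p - 2)*(p - 1)*(p + 3)*(p - 2)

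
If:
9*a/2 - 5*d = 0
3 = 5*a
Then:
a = 3/5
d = 27/50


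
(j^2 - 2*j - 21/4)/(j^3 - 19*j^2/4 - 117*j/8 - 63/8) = 2*(2*j - 7)/(4*j^2 - 25*j - 21)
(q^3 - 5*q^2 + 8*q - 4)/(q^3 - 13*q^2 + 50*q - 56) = (q^2 - 3*q + 2)/(q^2 - 11*q + 28)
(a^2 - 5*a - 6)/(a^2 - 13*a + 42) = (a + 1)/(a - 7)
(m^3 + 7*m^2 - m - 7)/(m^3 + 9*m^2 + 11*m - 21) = (m + 1)/(m + 3)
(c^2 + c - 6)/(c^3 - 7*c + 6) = 1/(c - 1)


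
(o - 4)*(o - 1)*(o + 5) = o^3 - 21*o + 20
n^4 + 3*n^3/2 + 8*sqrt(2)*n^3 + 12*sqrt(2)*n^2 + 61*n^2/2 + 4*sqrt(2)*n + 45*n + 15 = (n + 1/2)*(n + 1)*(n + 3*sqrt(2))*(n + 5*sqrt(2))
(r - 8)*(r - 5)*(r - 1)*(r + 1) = r^4 - 13*r^3 + 39*r^2 + 13*r - 40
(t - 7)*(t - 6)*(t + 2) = t^3 - 11*t^2 + 16*t + 84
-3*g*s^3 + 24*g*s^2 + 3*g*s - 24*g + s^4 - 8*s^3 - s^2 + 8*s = (-3*g + s)*(s - 8)*(s - 1)*(s + 1)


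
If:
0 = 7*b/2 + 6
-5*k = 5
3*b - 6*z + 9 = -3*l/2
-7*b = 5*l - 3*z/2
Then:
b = -12/7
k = -1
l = 726/259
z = 348/259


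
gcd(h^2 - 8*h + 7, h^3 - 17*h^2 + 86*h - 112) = h - 7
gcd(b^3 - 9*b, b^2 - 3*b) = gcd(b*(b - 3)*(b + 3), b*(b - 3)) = b^2 - 3*b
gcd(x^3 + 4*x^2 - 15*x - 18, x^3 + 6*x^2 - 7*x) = 1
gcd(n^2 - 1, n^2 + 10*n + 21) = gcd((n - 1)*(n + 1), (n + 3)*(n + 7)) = 1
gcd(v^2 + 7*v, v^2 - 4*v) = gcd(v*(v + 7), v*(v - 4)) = v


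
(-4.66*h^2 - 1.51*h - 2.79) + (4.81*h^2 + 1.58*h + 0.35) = 0.149999999999999*h^2 + 0.0700000000000001*h - 2.44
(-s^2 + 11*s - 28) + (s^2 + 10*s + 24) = 21*s - 4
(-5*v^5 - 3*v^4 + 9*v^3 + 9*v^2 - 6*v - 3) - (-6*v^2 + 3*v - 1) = -5*v^5 - 3*v^4 + 9*v^3 + 15*v^2 - 9*v - 2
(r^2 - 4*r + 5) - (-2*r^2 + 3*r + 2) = 3*r^2 - 7*r + 3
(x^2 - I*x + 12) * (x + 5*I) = x^3 + 4*I*x^2 + 17*x + 60*I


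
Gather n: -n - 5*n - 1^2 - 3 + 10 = 6 - 6*n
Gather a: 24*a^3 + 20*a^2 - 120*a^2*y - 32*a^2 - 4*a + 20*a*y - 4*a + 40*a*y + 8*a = 24*a^3 + a^2*(-120*y - 12) + 60*a*y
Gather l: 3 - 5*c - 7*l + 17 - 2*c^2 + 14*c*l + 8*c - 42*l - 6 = -2*c^2 + 3*c + l*(14*c - 49) + 14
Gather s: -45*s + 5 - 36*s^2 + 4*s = -36*s^2 - 41*s + 5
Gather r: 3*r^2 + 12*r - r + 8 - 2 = 3*r^2 + 11*r + 6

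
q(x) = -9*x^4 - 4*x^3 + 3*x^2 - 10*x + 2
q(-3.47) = -1064.90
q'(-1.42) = 60.36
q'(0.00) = -10.00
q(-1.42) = -2.89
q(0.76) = -8.63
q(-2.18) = -123.77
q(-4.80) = -4216.09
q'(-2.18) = 292.86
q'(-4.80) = 3666.03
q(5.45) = -8551.05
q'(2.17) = -421.35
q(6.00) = -12478.00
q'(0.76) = -28.17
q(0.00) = 2.00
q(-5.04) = -5166.47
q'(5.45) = -6161.36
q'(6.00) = -8182.00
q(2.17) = -246.01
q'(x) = -36*x^3 - 12*x^2 + 6*x - 10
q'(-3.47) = 1328.84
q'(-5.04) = 4263.81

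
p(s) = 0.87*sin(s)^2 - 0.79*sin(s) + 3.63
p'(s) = 1.74*sin(s)*cos(s) - 0.79*cos(s)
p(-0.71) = 4.51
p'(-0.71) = -1.46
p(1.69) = 3.70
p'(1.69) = -0.11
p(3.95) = 4.66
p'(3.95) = 1.41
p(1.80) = 3.69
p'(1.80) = -0.21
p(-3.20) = 3.59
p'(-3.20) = 0.69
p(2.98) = 3.53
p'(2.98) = 0.50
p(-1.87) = 5.18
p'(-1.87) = 0.72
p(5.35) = 4.83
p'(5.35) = -1.30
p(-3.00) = 3.76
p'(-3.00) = 1.03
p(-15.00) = 4.51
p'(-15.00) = 1.46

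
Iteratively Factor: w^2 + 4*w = (w)*(w + 4)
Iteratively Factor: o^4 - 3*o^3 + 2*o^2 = (o - 1)*(o^3 - 2*o^2) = o*(o - 1)*(o^2 - 2*o) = o^2*(o - 1)*(o - 2)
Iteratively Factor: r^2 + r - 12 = (r - 3)*(r + 4)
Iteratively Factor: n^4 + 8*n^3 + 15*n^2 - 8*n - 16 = (n + 4)*(n^3 + 4*n^2 - n - 4) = (n + 4)^2*(n^2 - 1) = (n - 1)*(n + 4)^2*(n + 1)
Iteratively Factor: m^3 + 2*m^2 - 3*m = (m - 1)*(m^2 + 3*m) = m*(m - 1)*(m + 3)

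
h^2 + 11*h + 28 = (h + 4)*(h + 7)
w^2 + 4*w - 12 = (w - 2)*(w + 6)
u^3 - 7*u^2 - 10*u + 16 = (u - 8)*(u - 1)*(u + 2)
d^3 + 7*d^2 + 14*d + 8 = (d + 1)*(d + 2)*(d + 4)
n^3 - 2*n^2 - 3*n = n*(n - 3)*(n + 1)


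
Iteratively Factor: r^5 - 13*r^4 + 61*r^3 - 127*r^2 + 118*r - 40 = (r - 5)*(r^4 - 8*r^3 + 21*r^2 - 22*r + 8) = (r - 5)*(r - 1)*(r^3 - 7*r^2 + 14*r - 8) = (r - 5)*(r - 4)*(r - 1)*(r^2 - 3*r + 2) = (r - 5)*(r - 4)*(r - 2)*(r - 1)*(r - 1)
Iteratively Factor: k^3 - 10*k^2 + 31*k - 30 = (k - 2)*(k^2 - 8*k + 15) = (k - 5)*(k - 2)*(k - 3)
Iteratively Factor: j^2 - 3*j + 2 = (j - 1)*(j - 2)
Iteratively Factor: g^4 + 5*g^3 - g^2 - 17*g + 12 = (g + 4)*(g^3 + g^2 - 5*g + 3) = (g - 1)*(g + 4)*(g^2 + 2*g - 3) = (g - 1)^2*(g + 4)*(g + 3)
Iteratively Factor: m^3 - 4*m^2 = (m - 4)*(m^2) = m*(m - 4)*(m)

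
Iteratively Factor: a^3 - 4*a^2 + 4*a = (a)*(a^2 - 4*a + 4) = a*(a - 2)*(a - 2)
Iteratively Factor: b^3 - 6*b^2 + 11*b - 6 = (b - 1)*(b^2 - 5*b + 6) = (b - 3)*(b - 1)*(b - 2)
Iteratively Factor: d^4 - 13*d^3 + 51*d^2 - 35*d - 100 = (d - 5)*(d^3 - 8*d^2 + 11*d + 20) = (d - 5)*(d - 4)*(d^2 - 4*d - 5) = (d - 5)^2*(d - 4)*(d + 1)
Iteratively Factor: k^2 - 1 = (k + 1)*(k - 1)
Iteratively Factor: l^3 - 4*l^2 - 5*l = (l)*(l^2 - 4*l - 5) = l*(l - 5)*(l + 1)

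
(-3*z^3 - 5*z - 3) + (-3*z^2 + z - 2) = -3*z^3 - 3*z^2 - 4*z - 5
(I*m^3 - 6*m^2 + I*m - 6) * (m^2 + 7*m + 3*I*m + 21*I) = I*m^5 - 9*m^4 + 7*I*m^4 - 63*m^3 - 17*I*m^3 - 9*m^2 - 119*I*m^2 - 63*m - 18*I*m - 126*I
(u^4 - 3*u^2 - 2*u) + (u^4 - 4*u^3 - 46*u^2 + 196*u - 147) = 2*u^4 - 4*u^3 - 49*u^2 + 194*u - 147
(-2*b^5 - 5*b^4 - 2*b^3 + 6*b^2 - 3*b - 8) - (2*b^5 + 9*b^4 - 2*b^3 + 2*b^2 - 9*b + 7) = -4*b^5 - 14*b^4 + 4*b^2 + 6*b - 15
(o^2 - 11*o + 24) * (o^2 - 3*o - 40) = o^4 - 14*o^3 + 17*o^2 + 368*o - 960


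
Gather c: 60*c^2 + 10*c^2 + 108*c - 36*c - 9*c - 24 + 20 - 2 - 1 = 70*c^2 + 63*c - 7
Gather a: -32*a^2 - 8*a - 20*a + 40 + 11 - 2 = -32*a^2 - 28*a + 49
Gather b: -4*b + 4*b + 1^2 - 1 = 0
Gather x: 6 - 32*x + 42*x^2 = 42*x^2 - 32*x + 6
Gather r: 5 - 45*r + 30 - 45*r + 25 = 60 - 90*r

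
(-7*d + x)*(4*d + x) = -28*d^2 - 3*d*x + x^2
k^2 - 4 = (k - 2)*(k + 2)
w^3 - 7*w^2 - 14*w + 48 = (w - 8)*(w - 2)*(w + 3)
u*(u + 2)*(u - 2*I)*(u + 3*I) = u^4 + 2*u^3 + I*u^3 + 6*u^2 + 2*I*u^2 + 12*u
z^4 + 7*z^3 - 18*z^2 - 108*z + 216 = (z - 3)*(z - 2)*(z + 6)^2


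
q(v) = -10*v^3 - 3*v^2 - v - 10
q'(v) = -30*v^2 - 6*v - 1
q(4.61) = -1058.09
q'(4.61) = -666.22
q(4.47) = -967.56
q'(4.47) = -627.25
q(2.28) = -146.40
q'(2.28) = -170.63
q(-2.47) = 124.86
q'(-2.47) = -169.21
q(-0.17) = -9.87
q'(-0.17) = -0.85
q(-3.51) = 388.99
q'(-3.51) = -349.54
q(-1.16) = 2.73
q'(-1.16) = -34.41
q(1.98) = -101.37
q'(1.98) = -130.49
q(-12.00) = 16850.00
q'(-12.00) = -4249.00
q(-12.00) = 16850.00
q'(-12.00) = -4249.00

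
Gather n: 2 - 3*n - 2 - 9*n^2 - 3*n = -9*n^2 - 6*n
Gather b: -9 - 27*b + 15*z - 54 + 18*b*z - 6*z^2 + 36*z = b*(18*z - 27) - 6*z^2 + 51*z - 63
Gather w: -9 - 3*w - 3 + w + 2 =-2*w - 10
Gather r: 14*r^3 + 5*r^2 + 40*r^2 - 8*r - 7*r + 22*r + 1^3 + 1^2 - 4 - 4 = 14*r^3 + 45*r^2 + 7*r - 6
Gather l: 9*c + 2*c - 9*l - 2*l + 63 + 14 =11*c - 11*l + 77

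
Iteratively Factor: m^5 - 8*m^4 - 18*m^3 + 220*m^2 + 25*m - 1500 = (m + 4)*(m^4 - 12*m^3 + 30*m^2 + 100*m - 375) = (m + 3)*(m + 4)*(m^3 - 15*m^2 + 75*m - 125) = (m - 5)*(m + 3)*(m + 4)*(m^2 - 10*m + 25) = (m - 5)^2*(m + 3)*(m + 4)*(m - 5)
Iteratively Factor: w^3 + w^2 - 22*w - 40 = (w + 2)*(w^2 - w - 20) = (w - 5)*(w + 2)*(w + 4)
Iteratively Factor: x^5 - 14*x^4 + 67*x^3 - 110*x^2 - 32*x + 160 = (x - 5)*(x^4 - 9*x^3 + 22*x^2 - 32) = (x - 5)*(x + 1)*(x^3 - 10*x^2 + 32*x - 32) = (x - 5)*(x - 2)*(x + 1)*(x^2 - 8*x + 16) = (x - 5)*(x - 4)*(x - 2)*(x + 1)*(x - 4)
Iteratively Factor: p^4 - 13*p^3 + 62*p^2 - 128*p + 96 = (p - 2)*(p^3 - 11*p^2 + 40*p - 48) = (p - 4)*(p - 2)*(p^2 - 7*p + 12) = (p - 4)^2*(p - 2)*(p - 3)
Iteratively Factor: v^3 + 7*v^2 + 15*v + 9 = (v + 3)*(v^2 + 4*v + 3) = (v + 1)*(v + 3)*(v + 3)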